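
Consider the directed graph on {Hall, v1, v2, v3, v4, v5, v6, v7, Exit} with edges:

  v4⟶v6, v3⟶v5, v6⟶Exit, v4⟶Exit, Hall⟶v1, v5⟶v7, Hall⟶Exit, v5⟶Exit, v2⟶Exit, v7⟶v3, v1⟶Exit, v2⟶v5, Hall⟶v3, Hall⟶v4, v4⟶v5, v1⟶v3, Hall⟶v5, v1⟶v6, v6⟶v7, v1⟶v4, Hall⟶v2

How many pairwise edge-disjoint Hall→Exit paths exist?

5

Assign every edge capacity 1; by Menger, the answer equals the max flow.
Path Hall→Exit (+1); total 1.
Path Hall→v1→Exit (+1); total 2.
Path Hall→v2→Exit (+1); total 3.
Path Hall→v4→Exit (+1); total 4.
Path Hall→v5→Exit (+1); total 5.
No residual Hall→Exit path; max flow = 5.
Certifying cut of size 5: {Hall→Exit, Hall→v1, Hall→v2, Hall→v4, v5→Exit}.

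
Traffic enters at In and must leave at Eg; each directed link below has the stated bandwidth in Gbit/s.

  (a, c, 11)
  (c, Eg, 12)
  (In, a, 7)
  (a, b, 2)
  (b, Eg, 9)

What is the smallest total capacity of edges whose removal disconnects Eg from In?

7

Augment In→a→b→Eg: bottleneck 2, flow now 2.
Augment In→a→c→Eg: bottleneck 5, flow now 7.
No augmenting path remains; maximum flow = 7.
By max-flow min-cut, the minimum cut capacity equals the max flow.
In the residual graph, reachable from In: {In}.
Min-cut edges: In→a (7); capacity 7 = 7.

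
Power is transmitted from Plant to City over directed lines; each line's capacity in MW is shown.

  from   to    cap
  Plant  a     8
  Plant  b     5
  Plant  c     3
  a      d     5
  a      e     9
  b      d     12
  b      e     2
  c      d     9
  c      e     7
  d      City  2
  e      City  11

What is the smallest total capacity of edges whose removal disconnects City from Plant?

Augment Plant→a→d→City: bottleneck 2, flow now 2.
Augment Plant→a→e→City: bottleneck 6, flow now 8.
Augment Plant→b→e→City: bottleneck 2, flow now 10.
Augment Plant→c→e→City: bottleneck 3, flow now 13.
No augmenting path remains; maximum flow = 13.
By max-flow min-cut, the minimum cut capacity equals the max flow.
In the residual graph, reachable from Plant: {Plant, a, b, c, d, e}.
Min-cut edges: d→City (2), e→City (11); capacity 2 + 11 = 13.

13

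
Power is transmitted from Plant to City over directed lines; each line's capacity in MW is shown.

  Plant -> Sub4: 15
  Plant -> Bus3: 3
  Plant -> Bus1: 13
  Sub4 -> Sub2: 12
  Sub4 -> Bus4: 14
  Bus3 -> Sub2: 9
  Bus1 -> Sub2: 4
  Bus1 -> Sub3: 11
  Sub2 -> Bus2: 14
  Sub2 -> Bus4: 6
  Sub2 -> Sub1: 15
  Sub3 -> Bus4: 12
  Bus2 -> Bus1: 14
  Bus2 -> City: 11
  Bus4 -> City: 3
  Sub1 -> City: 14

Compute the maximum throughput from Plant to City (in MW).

Augment Plant→Sub4→Bus4→City: bottleneck 3, flow now 3.
Augment Plant→Sub4→Sub2→Bus2→City: bottleneck 11, flow now 14.
Augment Plant→Sub4→Sub2→Sub1→City: bottleneck 1, flow now 15.
Augment Plant→Bus3→Sub2→Sub1→City: bottleneck 3, flow now 18.
Augment Plant→Bus1→Sub2→Sub1→City: bottleneck 4, flow now 22.
No augmenting path remains; maximum flow = 22.
In the residual graph, reachable from Plant: {Plant, Sub4, Bus1, Sub3, Bus4}.
Min-cut edges: Plant→Bus3 (3), Sub4→Sub2 (12), Bus1→Sub2 (4), Bus4→City (3); capacity 3 + 12 + 4 + 3 = 22.
This cut is saturated, so no flow can exceed 22.

22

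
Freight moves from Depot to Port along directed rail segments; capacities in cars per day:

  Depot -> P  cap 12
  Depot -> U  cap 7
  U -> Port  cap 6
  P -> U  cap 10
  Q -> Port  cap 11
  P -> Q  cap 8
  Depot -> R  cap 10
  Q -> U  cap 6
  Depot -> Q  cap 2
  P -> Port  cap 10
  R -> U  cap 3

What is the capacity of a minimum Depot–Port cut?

Augment Depot→P→Port: bottleneck 10, flow now 10.
Augment Depot→Q→Port: bottleneck 2, flow now 12.
Augment Depot→U→Port: bottleneck 6, flow now 18.
Augment Depot→P→Q→Port: bottleneck 2, flow now 20.
No augmenting path remains; maximum flow = 20.
By max-flow min-cut, the minimum cut capacity equals the max flow.
In the residual graph, reachable from Depot: {Depot, R, U}.
Min-cut edges: Depot→P (12), Depot→Q (2), U→Port (6); capacity 12 + 2 + 6 = 20.

20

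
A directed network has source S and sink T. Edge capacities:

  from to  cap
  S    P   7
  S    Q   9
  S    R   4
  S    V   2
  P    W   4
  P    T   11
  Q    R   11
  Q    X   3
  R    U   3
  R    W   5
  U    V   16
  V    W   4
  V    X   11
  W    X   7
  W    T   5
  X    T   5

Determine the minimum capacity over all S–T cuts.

17

Augment S→P→T: bottleneck 7, flow now 7.
Augment S→Q→X→T: bottleneck 3, flow now 10.
Augment S→R→W→T: bottleneck 4, flow now 14.
Augment S→V→W→T: bottleneck 1, flow now 15.
Augment S→V→X→T: bottleneck 1, flow now 16.
Augment S→Q→R→W→X→T: bottleneck 1, flow now 17.
No augmenting path remains; maximum flow = 17.
By max-flow min-cut, the minimum cut capacity equals the max flow.
In the residual graph, reachable from S: {S, Q, R, U, V, W, X}.
Min-cut edges: S→P (7), W→T (5), X→T (5); capacity 7 + 5 + 5 = 17.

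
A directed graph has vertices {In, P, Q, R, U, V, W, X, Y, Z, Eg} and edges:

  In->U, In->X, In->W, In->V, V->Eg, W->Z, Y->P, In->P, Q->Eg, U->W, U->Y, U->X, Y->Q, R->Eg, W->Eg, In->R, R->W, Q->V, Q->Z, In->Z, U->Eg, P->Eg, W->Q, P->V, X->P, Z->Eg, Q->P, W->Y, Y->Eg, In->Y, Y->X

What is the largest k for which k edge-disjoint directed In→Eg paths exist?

7

Assign every edge capacity 1; by Menger, the answer equals the max flow.
Path In→P→Eg (+1); total 1.
Path In→R→Eg (+1); total 2.
Path In→U→Eg (+1); total 3.
Path In→V→Eg (+1); total 4.
Path In→W→Eg (+1); total 5.
Path In→Y→Eg (+1); total 6.
Path In→Z→Eg (+1); total 7.
No residual In→Eg path; max flow = 7.
Certifying cut of size 7: {In→R, In→U, In→W, In→Y, In→Z, P→Eg, V→Eg}.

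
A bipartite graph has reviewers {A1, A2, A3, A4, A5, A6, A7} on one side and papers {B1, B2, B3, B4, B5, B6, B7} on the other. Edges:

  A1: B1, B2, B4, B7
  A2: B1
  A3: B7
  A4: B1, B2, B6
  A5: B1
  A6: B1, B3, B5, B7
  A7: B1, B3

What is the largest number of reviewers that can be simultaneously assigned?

6

Unit-capacity flow: source→left, listed edges, right→sink; max matching = max flow.
Augmenting path A1→B1 (+1); matched 1.
Augmenting path A3→B7 (+1); matched 2.
Augmenting path A4→B2 (+1); matched 3.
Augmenting path A6→B3 (+1); matched 4.
Augmenting path A2→B1→A1→B4 (+1); matched 5.
Augmenting path A7→B3→A6→B5 (+1); matched 6.
No augmenting path remains; maximum matching = 6.
König certificate: {A1, A3, A4, A6, A7, B1} is a vertex cover of size 6 (every listed pair touches it), so no matching can be larger.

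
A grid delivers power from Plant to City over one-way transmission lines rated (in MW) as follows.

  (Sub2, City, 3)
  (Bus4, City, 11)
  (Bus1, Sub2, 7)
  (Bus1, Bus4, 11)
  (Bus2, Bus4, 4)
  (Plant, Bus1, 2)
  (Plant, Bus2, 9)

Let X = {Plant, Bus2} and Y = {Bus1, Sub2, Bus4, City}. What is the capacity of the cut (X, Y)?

6

Edges leaving {Plant, Bus2}: Plant→Bus1 (2), Bus2→Bus4 (4).
Cut capacity = 2 + 4 = 6.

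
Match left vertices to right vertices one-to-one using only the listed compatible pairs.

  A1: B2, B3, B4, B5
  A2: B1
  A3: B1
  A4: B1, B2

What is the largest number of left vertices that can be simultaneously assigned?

3

Unit-capacity flow: source→left, listed edges, right→sink; max matching = max flow.
Augmenting path A1→B2 (+1); matched 1.
Augmenting path A2→B1 (+1); matched 2.
Augmenting path A4→B2→A1→B3 (+1); matched 3.
No augmenting path remains; maximum matching = 3.
König certificate: {A1, A4, B1} is a vertex cover of size 3 (every listed pair touches it), so no matching can be larger.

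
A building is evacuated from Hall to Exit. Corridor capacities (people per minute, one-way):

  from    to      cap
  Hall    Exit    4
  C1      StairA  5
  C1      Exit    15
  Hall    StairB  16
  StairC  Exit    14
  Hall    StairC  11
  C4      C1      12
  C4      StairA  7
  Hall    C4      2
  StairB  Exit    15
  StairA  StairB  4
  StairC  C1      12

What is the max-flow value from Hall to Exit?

32

Augment Hall→Exit: bottleneck 4, flow now 4.
Augment Hall→StairC→Exit: bottleneck 11, flow now 15.
Augment Hall→StairB→Exit: bottleneck 15, flow now 30.
Augment Hall→C4→C1→Exit: bottleneck 2, flow now 32.
No augmenting path remains; maximum flow = 32.
In the residual graph, reachable from Hall: {Hall, StairB}.
Min-cut edges: Hall→StairC (11), Hall→C4 (2), Hall→Exit (4), StairB→Exit (15); capacity 11 + 2 + 4 + 15 = 32.
This cut is saturated, so no flow can exceed 32.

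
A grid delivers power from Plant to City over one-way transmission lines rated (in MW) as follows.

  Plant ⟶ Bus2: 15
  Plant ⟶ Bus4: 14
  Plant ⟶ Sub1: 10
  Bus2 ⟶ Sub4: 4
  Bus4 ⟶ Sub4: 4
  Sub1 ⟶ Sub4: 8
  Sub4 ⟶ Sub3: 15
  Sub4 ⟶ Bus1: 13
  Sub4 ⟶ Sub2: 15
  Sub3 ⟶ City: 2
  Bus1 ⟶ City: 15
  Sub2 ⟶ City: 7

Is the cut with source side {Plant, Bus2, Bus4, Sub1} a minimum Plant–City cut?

Yes — it is a minimum cut (capacity 16).

Given cut capacity: 4 + 4 + 8 = 16.
Augment Plant→Bus2→Sub4→Sub3→City: bottleneck 2, flow now 2.
Augment Plant→Bus2→Sub4→Bus1→City: bottleneck 2, flow now 4.
Augment Plant→Bus4→Sub4→Bus1→City: bottleneck 4, flow now 8.
Augment Plant→Sub1→Sub4→Bus1→City: bottleneck 7, flow now 15.
Augment Plant→Sub1→Sub4→Sub2→City: bottleneck 1, flow now 16.
No augmenting path remains; maximum flow = 16.
Cut capacity 16 equals the max flow, so it is a minimum cut.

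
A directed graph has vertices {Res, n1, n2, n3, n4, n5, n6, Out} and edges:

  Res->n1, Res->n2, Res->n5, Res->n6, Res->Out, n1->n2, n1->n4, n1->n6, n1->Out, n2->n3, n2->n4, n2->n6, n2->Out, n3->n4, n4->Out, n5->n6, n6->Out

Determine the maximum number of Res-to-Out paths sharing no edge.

4

Assign every edge capacity 1; by Menger, the answer equals the max flow.
Path Res→Out (+1); total 1.
Path Res→n1→Out (+1); total 2.
Path Res→n2→Out (+1); total 3.
Path Res→n6→Out (+1); total 4.
No residual Res→Out path; max flow = 4.
Certifying cut of size 4: {Res→Out, Res→n1, Res→n2, n6→Out}.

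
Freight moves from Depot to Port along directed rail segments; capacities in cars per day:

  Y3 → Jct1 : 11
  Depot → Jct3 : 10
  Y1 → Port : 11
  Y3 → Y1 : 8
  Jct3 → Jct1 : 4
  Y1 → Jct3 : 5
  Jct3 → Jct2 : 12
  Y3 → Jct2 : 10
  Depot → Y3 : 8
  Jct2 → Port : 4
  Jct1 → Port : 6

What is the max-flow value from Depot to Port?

Augment Depot→Y3→Y1→Port: bottleneck 8, flow now 8.
Augment Depot→Jct3→Jct2→Port: bottleneck 4, flow now 12.
Augment Depot→Jct3→Jct1→Port: bottleneck 4, flow now 16.
No augmenting path remains; maximum flow = 16.
In the residual graph, reachable from Depot: {Depot, Jct3, Jct2}.
Min-cut edges: Depot→Y3 (8), Jct3→Jct1 (4), Jct2→Port (4); capacity 8 + 4 + 4 = 16.
This cut is saturated, so no flow can exceed 16.

16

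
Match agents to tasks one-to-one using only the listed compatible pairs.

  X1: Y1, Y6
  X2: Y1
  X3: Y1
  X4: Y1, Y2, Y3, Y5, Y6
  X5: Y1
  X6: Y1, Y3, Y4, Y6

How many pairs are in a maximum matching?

Unit-capacity flow: source→left, listed edges, right→sink; max matching = max flow.
Augmenting path X1→Y1 (+1); matched 1.
Augmenting path X4→Y2 (+1); matched 2.
Augmenting path X6→Y3 (+1); matched 3.
Augmenting path X2→Y1→X1→Y6 (+1); matched 4.
No augmenting path remains; maximum matching = 4.
König certificate: {X1, X4, X6, Y1} is a vertex cover of size 4 (every listed pair touches it), so no matching can be larger.

4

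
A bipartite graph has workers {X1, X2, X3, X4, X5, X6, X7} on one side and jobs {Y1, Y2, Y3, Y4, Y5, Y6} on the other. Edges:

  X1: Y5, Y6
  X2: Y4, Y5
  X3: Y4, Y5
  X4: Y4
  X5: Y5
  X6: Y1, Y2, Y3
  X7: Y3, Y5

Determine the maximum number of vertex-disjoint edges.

5

Unit-capacity flow: source→left, listed edges, right→sink; max matching = max flow.
Augmenting path X1→Y5 (+1); matched 1.
Augmenting path X2→Y4 (+1); matched 2.
Augmenting path X6→Y1 (+1); matched 3.
Augmenting path X7→Y3 (+1); matched 4.
Augmenting path X3→Y5→X1→Y6 (+1); matched 5.
No augmenting path remains; maximum matching = 5.
König certificate: {X1, X6, X7, Y4, Y5} is a vertex cover of size 5 (every listed pair touches it), so no matching can be larger.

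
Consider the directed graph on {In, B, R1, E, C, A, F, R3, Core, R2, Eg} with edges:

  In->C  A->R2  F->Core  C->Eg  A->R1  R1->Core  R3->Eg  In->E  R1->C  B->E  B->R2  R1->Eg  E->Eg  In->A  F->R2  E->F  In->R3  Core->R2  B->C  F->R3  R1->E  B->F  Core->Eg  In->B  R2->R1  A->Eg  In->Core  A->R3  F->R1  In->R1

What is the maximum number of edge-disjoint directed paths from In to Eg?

Assign every edge capacity 1; by Menger, the answer equals the max flow.
Path In→R1→Eg (+1); total 1.
Path In→E→Eg (+1); total 2.
Path In→C→Eg (+1); total 3.
Path In→A→Eg (+1); total 4.
Path In→R3→Eg (+1); total 5.
Path In→Core→Eg (+1); total 6.
No residual In→Eg path; max flow = 6.
Certifying cut of size 6: {C→Eg, Core→Eg, E→Eg, In→A, R1→Eg, R3→Eg}.

6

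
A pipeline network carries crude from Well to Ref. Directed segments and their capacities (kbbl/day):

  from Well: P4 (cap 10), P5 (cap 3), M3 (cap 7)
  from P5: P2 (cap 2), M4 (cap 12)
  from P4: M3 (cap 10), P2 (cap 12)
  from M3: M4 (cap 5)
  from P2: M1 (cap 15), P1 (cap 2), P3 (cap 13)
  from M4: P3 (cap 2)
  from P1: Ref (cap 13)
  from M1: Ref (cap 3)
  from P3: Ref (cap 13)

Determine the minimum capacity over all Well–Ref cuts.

Augment Well→P5→P2→P1→Ref: bottleneck 2, flow now 2.
Augment Well→P5→M4→P3→Ref: bottleneck 1, flow now 3.
Augment Well→P4→P2→M1→Ref: bottleneck 3, flow now 6.
Augment Well→P4→P2→P3→Ref: bottleneck 7, flow now 13.
Augment Well→M3→M4→P3→Ref: bottleneck 1, flow now 14.
No augmenting path remains; maximum flow = 14.
By max-flow min-cut, the minimum cut capacity equals the max flow.
In the residual graph, reachable from Well: {Well, P5, M3, M4}.
Min-cut edges: Well→P4 (10), P5→P2 (2), M4→P3 (2); capacity 10 + 2 + 2 = 14.

14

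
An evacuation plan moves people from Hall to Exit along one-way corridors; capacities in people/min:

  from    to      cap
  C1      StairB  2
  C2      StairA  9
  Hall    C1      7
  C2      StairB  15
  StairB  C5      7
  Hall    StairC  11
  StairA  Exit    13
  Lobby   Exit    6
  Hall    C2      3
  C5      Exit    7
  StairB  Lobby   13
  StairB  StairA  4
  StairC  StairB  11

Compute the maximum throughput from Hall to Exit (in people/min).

Augment Hall→C2→StairA→Exit: bottleneck 3, flow now 3.
Augment Hall→StairC→StairB→Lobby→Exit: bottleneck 6, flow now 9.
Augment Hall→StairC→StairB→C5→Exit: bottleneck 5, flow now 14.
Augment Hall→C1→StairB→C5→Exit: bottleneck 2, flow now 16.
No augmenting path remains; maximum flow = 16.
In the residual graph, reachable from Hall: {Hall, C1}.
Min-cut edges: Hall→C2 (3), Hall→StairC (11), C1→StairB (2); capacity 3 + 11 + 2 = 16.
This cut is saturated, so no flow can exceed 16.

16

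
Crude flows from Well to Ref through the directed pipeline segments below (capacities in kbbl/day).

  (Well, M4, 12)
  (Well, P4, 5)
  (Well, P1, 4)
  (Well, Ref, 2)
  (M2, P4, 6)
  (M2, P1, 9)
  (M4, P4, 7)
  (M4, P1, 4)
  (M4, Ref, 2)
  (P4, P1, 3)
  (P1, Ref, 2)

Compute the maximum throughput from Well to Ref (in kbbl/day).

6

Augment Well→Ref: bottleneck 2, flow now 2.
Augment Well→M4→Ref: bottleneck 2, flow now 4.
Augment Well→P1→Ref: bottleneck 2, flow now 6.
No augmenting path remains; maximum flow = 6.
In the residual graph, reachable from Well: {Well, M4, P4, P1}.
Min-cut edges: Well→Ref (2), M4→Ref (2), P1→Ref (2); capacity 2 + 2 + 2 = 6.
This cut is saturated, so no flow can exceed 6.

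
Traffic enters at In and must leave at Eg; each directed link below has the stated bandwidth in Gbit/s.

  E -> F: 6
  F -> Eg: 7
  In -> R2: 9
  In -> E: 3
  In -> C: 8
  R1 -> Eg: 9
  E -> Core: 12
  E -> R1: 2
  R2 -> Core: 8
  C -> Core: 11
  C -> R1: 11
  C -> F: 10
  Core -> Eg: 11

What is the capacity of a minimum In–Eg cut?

19

Augment In→C→F→Eg: bottleneck 7, flow now 7.
Augment In→C→R1→Eg: bottleneck 1, flow now 8.
Augment In→E→R1→Eg: bottleneck 2, flow now 10.
Augment In→E→Core→Eg: bottleneck 1, flow now 11.
Augment In→R2→Core→Eg: bottleneck 8, flow now 19.
No augmenting path remains; maximum flow = 19.
By max-flow min-cut, the minimum cut capacity equals the max flow.
In the residual graph, reachable from In: {In, R2}.
Min-cut edges: In→C (8), In→E (3), R2→Core (8); capacity 8 + 3 + 8 = 19.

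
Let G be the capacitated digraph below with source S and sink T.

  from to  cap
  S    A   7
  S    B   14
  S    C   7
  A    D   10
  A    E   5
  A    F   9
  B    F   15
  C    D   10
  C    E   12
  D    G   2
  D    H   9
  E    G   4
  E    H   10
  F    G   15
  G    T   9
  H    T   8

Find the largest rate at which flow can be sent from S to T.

Augment S→A→D→G→T: bottleneck 2, flow now 2.
Augment S→A→D→H→T: bottleneck 5, flow now 7.
Augment S→B→F→G→T: bottleneck 7, flow now 14.
Augment S→C→D→H→T: bottleneck 3, flow now 17.
No augmenting path remains; maximum flow = 17.
In the residual graph, reachable from S: {S, A, B, C, D, E, F, G, H}.
Min-cut edges: G→T (9), H→T (8); capacity 9 + 8 = 17.
This cut is saturated, so no flow can exceed 17.

17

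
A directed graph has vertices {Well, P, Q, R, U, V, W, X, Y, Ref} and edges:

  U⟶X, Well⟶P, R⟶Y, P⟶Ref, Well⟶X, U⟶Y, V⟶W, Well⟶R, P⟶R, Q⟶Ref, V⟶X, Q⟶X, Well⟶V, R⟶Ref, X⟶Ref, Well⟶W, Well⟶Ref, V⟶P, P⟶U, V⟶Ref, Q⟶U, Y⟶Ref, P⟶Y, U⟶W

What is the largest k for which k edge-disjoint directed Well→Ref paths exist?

Assign every edge capacity 1; by Menger, the answer equals the max flow.
Path Well→Ref (+1); total 1.
Path Well→P→Ref (+1); total 2.
Path Well→R→Ref (+1); total 3.
Path Well→V→Ref (+1); total 4.
Path Well→X→Ref (+1); total 5.
No residual Well→Ref path; max flow = 5.
Certifying cut of size 5: {Well→P, Well→R, Well→Ref, Well→V, Well→X}.

5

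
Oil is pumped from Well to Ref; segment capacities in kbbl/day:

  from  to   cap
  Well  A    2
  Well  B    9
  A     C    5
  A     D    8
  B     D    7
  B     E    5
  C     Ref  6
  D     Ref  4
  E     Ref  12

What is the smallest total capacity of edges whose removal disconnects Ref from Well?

11

Augment Well→A→C→Ref: bottleneck 2, flow now 2.
Augment Well→B→D→Ref: bottleneck 4, flow now 6.
Augment Well→B→E→Ref: bottleneck 5, flow now 11.
No augmenting path remains; maximum flow = 11.
By max-flow min-cut, the minimum cut capacity equals the max flow.
In the residual graph, reachable from Well: {Well}.
Min-cut edges: Well→A (2), Well→B (9); capacity 2 + 9 = 11.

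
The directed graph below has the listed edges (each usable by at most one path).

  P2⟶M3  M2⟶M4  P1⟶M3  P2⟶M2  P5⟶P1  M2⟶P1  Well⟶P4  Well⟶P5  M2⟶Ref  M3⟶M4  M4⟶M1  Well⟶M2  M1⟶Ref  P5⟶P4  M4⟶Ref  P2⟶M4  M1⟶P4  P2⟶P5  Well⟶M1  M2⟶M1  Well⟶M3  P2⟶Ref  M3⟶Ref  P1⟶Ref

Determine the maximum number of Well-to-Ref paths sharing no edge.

4

Assign every edge capacity 1; by Menger, the answer equals the max flow.
Path Well→M1→Ref (+1); total 1.
Path Well→M2→Ref (+1); total 2.
Path Well→M3→Ref (+1); total 3.
Path Well→P5→P1→Ref (+1); total 4.
No residual Well→Ref path; max flow = 4.
Certifying cut of size 4: {Well→M1, Well→M2, Well→M3, Well→P5}.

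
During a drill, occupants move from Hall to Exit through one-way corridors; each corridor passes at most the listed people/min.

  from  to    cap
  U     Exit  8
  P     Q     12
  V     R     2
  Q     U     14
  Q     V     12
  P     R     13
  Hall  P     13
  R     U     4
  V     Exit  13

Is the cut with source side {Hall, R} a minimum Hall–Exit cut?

No — its capacity is 17, but the minimum cut has capacity 13.

Given cut capacity: 13 + 4 = 17.
Augment Hall→P→Q→U→Exit: bottleneck 8, flow now 8.
Augment Hall→P→Q→V→Exit: bottleneck 4, flow now 12.
Augment Hall→P→R→U→Q→V→Exit: bottleneck 1, flow now 13. (uses reverse residual edge)
No augmenting path remains; maximum flow = 13.
In the residual graph, reachable from Hall: {Hall}.
Min-cut edges: Hall→P (13); capacity 13 = 13.
Cut capacity 17 exceeds the max flow 13, so it is not minimum.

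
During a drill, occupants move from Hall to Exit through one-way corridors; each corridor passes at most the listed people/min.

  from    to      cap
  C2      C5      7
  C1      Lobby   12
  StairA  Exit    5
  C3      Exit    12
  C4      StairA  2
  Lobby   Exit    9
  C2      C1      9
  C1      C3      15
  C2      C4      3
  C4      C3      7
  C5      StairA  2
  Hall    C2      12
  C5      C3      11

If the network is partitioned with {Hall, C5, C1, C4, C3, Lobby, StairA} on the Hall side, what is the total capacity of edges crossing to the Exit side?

38

Edges leaving {Hall, C5, C1, C4, C3, Lobby, StairA}: Hall→C2 (12), C3→Exit (12), Lobby→Exit (9), StairA→Exit (5).
Cut capacity = 12 + 12 + 9 + 5 = 38.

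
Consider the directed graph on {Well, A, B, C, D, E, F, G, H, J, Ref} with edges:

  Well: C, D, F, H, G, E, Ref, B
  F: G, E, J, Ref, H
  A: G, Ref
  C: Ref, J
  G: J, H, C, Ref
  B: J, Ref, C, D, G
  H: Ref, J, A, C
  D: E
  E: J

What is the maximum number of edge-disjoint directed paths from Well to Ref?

6

Assign every edge capacity 1; by Menger, the answer equals the max flow.
Path Well→Ref (+1); total 1.
Path Well→B→Ref (+1); total 2.
Path Well→C→Ref (+1); total 3.
Path Well→F→Ref (+1); total 4.
Path Well→G→Ref (+1); total 5.
Path Well→H→Ref (+1); total 6.
No residual Well→Ref path; max flow = 6.
Certifying cut of size 6: {Well→B, Well→C, Well→F, Well→G, Well→H, Well→Ref}.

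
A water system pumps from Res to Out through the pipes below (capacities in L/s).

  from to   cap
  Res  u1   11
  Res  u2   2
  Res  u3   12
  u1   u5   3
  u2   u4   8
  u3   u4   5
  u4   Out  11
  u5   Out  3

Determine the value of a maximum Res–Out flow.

Augment Res→u1→u5→Out: bottleneck 3, flow now 3.
Augment Res→u2→u4→Out: bottleneck 2, flow now 5.
Augment Res→u3→u4→Out: bottleneck 5, flow now 10.
No augmenting path remains; maximum flow = 10.
In the residual graph, reachable from Res: {Res, u1, u3}.
Min-cut edges: Res→u2 (2), u1→u5 (3), u3→u4 (5); capacity 2 + 3 + 5 = 10.
This cut is saturated, so no flow can exceed 10.

10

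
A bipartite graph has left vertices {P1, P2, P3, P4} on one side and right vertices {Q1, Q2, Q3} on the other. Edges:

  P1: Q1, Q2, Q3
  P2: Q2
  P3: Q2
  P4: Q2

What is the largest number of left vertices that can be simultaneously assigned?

Unit-capacity flow: source→left, listed edges, right→sink; max matching = max flow.
Augmenting path P1→Q1 (+1); matched 1.
Augmenting path P2→Q2 (+1); matched 2.
No augmenting path remains; maximum matching = 2.
König certificate: {P1, Q2} is a vertex cover of size 2 (every listed pair touches it), so no matching can be larger.

2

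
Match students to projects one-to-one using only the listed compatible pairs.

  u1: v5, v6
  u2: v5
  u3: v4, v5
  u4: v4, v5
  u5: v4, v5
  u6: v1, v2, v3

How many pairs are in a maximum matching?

4

Unit-capacity flow: source→left, listed edges, right→sink; max matching = max flow.
Augmenting path u1→v5 (+1); matched 1.
Augmenting path u3→v4 (+1); matched 2.
Augmenting path u6→v1 (+1); matched 3.
Augmenting path u2→v5→u1→v6 (+1); matched 4.
No augmenting path remains; maximum matching = 4.
König certificate: {u1, u6, v4, v5} is a vertex cover of size 4 (every listed pair touches it), so no matching can be larger.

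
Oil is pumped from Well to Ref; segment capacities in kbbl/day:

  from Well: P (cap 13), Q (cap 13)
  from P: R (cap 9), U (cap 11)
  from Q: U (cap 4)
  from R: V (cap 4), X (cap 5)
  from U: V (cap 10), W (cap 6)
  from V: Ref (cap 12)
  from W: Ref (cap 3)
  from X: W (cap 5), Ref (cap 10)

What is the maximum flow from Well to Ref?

17

Augment Well→P→R→V→Ref: bottleneck 4, flow now 4.
Augment Well→P→R→X→Ref: bottleneck 5, flow now 9.
Augment Well→P→U→V→Ref: bottleneck 4, flow now 13.
Augment Well→Q→U→V→Ref: bottleneck 4, flow now 17.
No augmenting path remains; maximum flow = 17.
In the residual graph, reachable from Well: {Well, Q}.
Min-cut edges: Well→P (13), Q→U (4); capacity 13 + 4 = 17.
This cut is saturated, so no flow can exceed 17.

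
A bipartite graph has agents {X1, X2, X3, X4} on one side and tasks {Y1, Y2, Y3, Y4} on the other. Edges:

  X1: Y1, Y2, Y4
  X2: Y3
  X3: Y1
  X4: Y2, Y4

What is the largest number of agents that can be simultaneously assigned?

4

Unit-capacity flow: source→left, listed edges, right→sink; max matching = max flow.
Augmenting path X1→Y1 (+1); matched 1.
Augmenting path X2→Y3 (+1); matched 2.
Augmenting path X4→Y2 (+1); matched 3.
Augmenting path X3→Y1→X1→Y4 (+1); matched 4.
No augmenting path remains; maximum matching = 4.
König certificate: {X1, X2, X3, X4} is a vertex cover of size 4 (every listed pair touches it), so no matching can be larger.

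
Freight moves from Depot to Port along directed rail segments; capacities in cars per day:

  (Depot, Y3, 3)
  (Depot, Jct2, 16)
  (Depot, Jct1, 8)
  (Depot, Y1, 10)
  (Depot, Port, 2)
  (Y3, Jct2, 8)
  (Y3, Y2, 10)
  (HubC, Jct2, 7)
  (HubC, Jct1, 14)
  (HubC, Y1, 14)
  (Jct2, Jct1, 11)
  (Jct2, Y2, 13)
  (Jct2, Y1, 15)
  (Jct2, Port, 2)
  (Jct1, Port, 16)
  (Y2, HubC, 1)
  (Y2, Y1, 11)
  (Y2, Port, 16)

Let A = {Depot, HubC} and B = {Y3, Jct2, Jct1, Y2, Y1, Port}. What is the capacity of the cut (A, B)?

74

Edges leaving {Depot, HubC}: Depot→Y3 (3), Depot→Jct2 (16), Depot→Jct1 (8), Depot→Y1 (10), Depot→Port (2), HubC→Jct2 (7), HubC→Jct1 (14), HubC→Y1 (14).
Cut capacity = 3 + 16 + 8 + 10 + 2 + 7 + 14 + 14 = 74.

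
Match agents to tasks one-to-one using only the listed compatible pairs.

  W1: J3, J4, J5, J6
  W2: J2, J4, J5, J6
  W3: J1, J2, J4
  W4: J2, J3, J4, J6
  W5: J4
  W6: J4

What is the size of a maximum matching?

5

Unit-capacity flow: source→left, listed edges, right→sink; max matching = max flow.
Augmenting path W1→J3 (+1); matched 1.
Augmenting path W2→J2 (+1); matched 2.
Augmenting path W3→J1 (+1); matched 3.
Augmenting path W4→J4 (+1); matched 4.
Augmenting path W5→J4→W4→J6 (+1); matched 5.
No augmenting path remains; maximum matching = 5.
König certificate: {W1, W2, W3, W4, J4} is a vertex cover of size 5 (every listed pair touches it), so no matching can be larger.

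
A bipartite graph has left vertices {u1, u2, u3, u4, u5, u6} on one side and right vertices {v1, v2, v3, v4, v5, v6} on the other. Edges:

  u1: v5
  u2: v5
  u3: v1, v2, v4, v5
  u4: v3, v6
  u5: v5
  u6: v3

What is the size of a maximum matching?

Unit-capacity flow: source→left, listed edges, right→sink; max matching = max flow.
Augmenting path u1→v5 (+1); matched 1.
Augmenting path u3→v1 (+1); matched 2.
Augmenting path u4→v3 (+1); matched 3.
Augmenting path u6→v3→u4→v6 (+1); matched 4.
No augmenting path remains; maximum matching = 4.
König certificate: {u3, u4, u6, v5} is a vertex cover of size 4 (every listed pair touches it), so no matching can be larger.

4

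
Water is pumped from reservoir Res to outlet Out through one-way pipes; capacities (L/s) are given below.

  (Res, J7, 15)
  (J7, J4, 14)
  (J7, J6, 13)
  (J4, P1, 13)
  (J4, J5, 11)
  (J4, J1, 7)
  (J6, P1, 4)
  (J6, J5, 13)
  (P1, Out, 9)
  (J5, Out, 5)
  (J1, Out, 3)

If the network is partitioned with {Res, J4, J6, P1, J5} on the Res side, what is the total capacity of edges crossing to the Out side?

36

Edges leaving {Res, J4, J6, P1, J5}: Res→J7 (15), J4→J1 (7), P1→Out (9), J5→Out (5).
Cut capacity = 15 + 7 + 9 + 5 = 36.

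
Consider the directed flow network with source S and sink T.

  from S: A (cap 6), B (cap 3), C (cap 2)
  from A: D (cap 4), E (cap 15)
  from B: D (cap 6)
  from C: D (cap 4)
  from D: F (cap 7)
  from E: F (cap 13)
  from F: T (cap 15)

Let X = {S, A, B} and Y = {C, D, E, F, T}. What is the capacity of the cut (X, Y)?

27

Edges leaving {S, A, B}: S→C (2), A→D (4), A→E (15), B→D (6).
Cut capacity = 2 + 4 + 15 + 6 = 27.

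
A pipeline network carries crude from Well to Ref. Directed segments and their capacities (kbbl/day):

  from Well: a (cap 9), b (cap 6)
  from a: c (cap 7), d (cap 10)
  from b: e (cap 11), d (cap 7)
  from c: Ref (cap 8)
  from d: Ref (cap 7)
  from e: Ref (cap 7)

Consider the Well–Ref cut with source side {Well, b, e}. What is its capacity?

Edges leaving {Well, b, e}: Well→a (9), b→d (7), e→Ref (7).
Cut capacity = 9 + 7 + 7 = 23.

23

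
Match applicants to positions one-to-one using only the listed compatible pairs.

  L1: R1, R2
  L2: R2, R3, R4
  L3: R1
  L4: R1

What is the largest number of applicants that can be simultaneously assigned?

3

Unit-capacity flow: source→left, listed edges, right→sink; max matching = max flow.
Augmenting path L1→R1 (+1); matched 1.
Augmenting path L2→R2 (+1); matched 2.
Augmenting path L3→R1→L1→R2→L2→R3 (+1); matched 3.
No augmenting path remains; maximum matching = 3.
König certificate: {L1, L2, R1} is a vertex cover of size 3 (every listed pair touches it), so no matching can be larger.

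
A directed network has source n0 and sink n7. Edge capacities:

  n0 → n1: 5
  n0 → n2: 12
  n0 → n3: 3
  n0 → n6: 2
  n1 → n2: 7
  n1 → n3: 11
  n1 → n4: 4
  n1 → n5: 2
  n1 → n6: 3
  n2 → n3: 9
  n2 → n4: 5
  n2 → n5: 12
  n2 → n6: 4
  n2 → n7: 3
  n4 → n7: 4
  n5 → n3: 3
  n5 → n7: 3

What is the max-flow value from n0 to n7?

Augment n0→n2→n7: bottleneck 3, flow now 3.
Augment n0→n1→n4→n7: bottleneck 4, flow now 7.
Augment n0→n1→n5→n7: bottleneck 1, flow now 8.
Augment n0→n2→n5→n7: bottleneck 2, flow now 10.
No augmenting path remains; maximum flow = 10.
In the residual graph, reachable from n0: {n0, n1, n2, n3, n4, n5, n6}.
Min-cut edges: n2→n7 (3), n4→n7 (4), n5→n7 (3); capacity 3 + 4 + 3 = 10.
This cut is saturated, so no flow can exceed 10.

10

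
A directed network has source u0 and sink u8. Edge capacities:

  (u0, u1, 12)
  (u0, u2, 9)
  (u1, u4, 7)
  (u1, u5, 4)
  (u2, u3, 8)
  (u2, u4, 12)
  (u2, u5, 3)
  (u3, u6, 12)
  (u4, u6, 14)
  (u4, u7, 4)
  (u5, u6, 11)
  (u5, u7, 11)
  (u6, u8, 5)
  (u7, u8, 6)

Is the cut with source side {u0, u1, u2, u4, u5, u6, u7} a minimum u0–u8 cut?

No — its capacity is 19, but the minimum cut has capacity 11.

Given cut capacity: 8 + 5 + 6 = 19.
Augment u0→u1→u4→u6→u8: bottleneck 5, flow now 5.
Augment u0→u1→u4→u7→u8: bottleneck 2, flow now 7.
Augment u0→u1→u5→u7→u8: bottleneck 4, flow now 11.
No augmenting path remains; maximum flow = 11.
In the residual graph, reachable from u0: {u0, u1, u2, u3, u4, u5, u6, u7}.
Min-cut edges: u6→u8 (5), u7→u8 (6); capacity 5 + 6 = 11.
Cut capacity 19 exceeds the max flow 11, so it is not minimum.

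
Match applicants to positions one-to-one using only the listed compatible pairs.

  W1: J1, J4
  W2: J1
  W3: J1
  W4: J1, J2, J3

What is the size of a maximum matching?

Unit-capacity flow: source→left, listed edges, right→sink; max matching = max flow.
Augmenting path W1→J1 (+1); matched 1.
Augmenting path W4→J2 (+1); matched 2.
Augmenting path W2→J1→W1→J4 (+1); matched 3.
No augmenting path remains; maximum matching = 3.
König certificate: {W1, W4, J1} is a vertex cover of size 3 (every listed pair touches it), so no matching can be larger.

3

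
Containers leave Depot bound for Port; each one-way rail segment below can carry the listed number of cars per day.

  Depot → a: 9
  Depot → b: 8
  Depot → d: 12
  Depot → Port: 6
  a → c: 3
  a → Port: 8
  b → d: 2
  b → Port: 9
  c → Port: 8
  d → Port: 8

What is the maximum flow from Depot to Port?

Augment Depot→Port: bottleneck 6, flow now 6.
Augment Depot→a→Port: bottleneck 8, flow now 14.
Augment Depot→b→Port: bottleneck 8, flow now 22.
Augment Depot→d→Port: bottleneck 8, flow now 30.
Augment Depot→a→c→Port: bottleneck 1, flow now 31.
No augmenting path remains; maximum flow = 31.
In the residual graph, reachable from Depot: {Depot, d}.
Min-cut edges: Depot→a (9), Depot→b (8), Depot→Port (6), d→Port (8); capacity 9 + 8 + 6 + 8 = 31.
This cut is saturated, so no flow can exceed 31.

31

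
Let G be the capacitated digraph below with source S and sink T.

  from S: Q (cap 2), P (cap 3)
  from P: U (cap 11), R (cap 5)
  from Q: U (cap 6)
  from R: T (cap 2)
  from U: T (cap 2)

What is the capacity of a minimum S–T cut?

Augment S→P→R→T: bottleneck 2, flow now 2.
Augment S→P→U→T: bottleneck 1, flow now 3.
Augment S→Q→U→T: bottleneck 1, flow now 4.
No augmenting path remains; maximum flow = 4.
By max-flow min-cut, the minimum cut capacity equals the max flow.
In the residual graph, reachable from S: {S, P, Q, R, U}.
Min-cut edges: R→T (2), U→T (2); capacity 2 + 2 = 4.

4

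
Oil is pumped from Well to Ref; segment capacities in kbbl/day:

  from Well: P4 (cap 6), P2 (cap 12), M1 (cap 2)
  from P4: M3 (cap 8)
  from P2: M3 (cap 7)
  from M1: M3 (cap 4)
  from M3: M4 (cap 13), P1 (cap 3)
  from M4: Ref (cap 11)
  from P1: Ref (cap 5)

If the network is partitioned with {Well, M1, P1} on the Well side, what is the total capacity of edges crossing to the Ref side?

27

Edges leaving {Well, M1, P1}: Well→P4 (6), Well→P2 (12), M1→M3 (4), P1→Ref (5).
Cut capacity = 6 + 12 + 4 + 5 = 27.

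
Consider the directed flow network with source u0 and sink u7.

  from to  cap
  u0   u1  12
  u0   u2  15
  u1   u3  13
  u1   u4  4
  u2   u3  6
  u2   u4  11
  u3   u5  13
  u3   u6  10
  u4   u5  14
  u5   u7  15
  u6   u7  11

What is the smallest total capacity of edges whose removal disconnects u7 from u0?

25

Augment u0→u1→u3→u5→u7: bottleneck 12, flow now 12.
Augment u0→u2→u3→u5→u7: bottleneck 1, flow now 13.
Augment u0→u2→u3→u6→u7: bottleneck 5, flow now 18.
Augment u0→u2→u4→u5→u7: bottleneck 2, flow now 20.
Augment u0→u2→u4→u5→u3→u6→u7: bottleneck 5, flow now 25. (uses reverse residual edge)
No augmenting path remains; maximum flow = 25.
By max-flow min-cut, the minimum cut capacity equals the max flow.
In the residual graph, reachable from u0: {u0, u1, u2, u3, u4, u5}.
Min-cut edges: u3→u6 (10), u5→u7 (15); capacity 10 + 15 = 25.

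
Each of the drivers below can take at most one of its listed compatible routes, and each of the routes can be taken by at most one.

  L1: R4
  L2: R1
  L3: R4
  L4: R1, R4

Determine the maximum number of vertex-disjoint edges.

2

Unit-capacity flow: source→left, listed edges, right→sink; max matching = max flow.
Augmenting path L1→R4 (+1); matched 1.
Augmenting path L2→R1 (+1); matched 2.
No augmenting path remains; maximum matching = 2.
König certificate: {R1, R4} is a vertex cover of size 2 (every listed pair touches it), so no matching can be larger.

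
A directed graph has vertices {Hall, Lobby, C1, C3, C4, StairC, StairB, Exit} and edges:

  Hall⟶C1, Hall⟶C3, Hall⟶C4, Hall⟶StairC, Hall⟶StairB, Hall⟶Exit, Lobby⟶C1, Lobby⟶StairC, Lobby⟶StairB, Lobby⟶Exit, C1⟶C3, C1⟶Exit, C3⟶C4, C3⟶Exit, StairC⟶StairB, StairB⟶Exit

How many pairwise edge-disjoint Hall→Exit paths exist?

4

Assign every edge capacity 1; by Menger, the answer equals the max flow.
Path Hall→Exit (+1); total 1.
Path Hall→C1→Exit (+1); total 2.
Path Hall→C3→Exit (+1); total 3.
Path Hall→StairB→Exit (+1); total 4.
No residual Hall→Exit path; max flow = 4.
Certifying cut of size 4: {Hall→C1, Hall→C3, Hall→Exit, StairB→Exit}.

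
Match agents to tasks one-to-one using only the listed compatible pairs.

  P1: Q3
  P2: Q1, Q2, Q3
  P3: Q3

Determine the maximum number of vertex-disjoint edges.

Unit-capacity flow: source→left, listed edges, right→sink; max matching = max flow.
Augmenting path P1→Q3 (+1); matched 1.
Augmenting path P2→Q1 (+1); matched 2.
No augmenting path remains; maximum matching = 2.
König certificate: {P2, Q3} is a vertex cover of size 2 (every listed pair touches it), so no matching can be larger.

2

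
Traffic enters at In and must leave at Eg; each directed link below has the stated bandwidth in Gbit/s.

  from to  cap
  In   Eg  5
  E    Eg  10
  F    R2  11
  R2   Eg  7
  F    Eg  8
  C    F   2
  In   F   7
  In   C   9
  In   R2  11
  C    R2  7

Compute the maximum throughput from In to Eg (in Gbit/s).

Augment In→Eg: bottleneck 5, flow now 5.
Augment In→F→Eg: bottleneck 7, flow now 12.
Augment In→R2→Eg: bottleneck 7, flow now 19.
Augment In→C→F→Eg: bottleneck 1, flow now 20.
No augmenting path remains; maximum flow = 20.
In the residual graph, reachable from In: {In, C, F, R2}.
Min-cut edges: In→Eg (5), F→Eg (8), R2→Eg (7); capacity 5 + 8 + 7 = 20.
This cut is saturated, so no flow can exceed 20.

20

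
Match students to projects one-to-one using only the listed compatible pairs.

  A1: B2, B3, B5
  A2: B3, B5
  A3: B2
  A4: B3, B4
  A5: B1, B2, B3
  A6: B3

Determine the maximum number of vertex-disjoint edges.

Unit-capacity flow: source→left, listed edges, right→sink; max matching = max flow.
Augmenting path A1→B2 (+1); matched 1.
Augmenting path A2→B3 (+1); matched 2.
Augmenting path A4→B4 (+1); matched 3.
Augmenting path A5→B1 (+1); matched 4.
Augmenting path A3→B2→A1→B5 (+1); matched 5.
No augmenting path remains; maximum matching = 5.
König certificate: {A4, A5, B2, B3, B5} is a vertex cover of size 5 (every listed pair touches it), so no matching can be larger.

5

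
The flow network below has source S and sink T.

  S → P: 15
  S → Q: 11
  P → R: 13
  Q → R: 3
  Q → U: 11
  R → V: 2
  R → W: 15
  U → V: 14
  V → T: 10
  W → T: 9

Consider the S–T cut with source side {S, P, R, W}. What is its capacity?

22

Edges leaving {S, P, R, W}: S→Q (11), R→V (2), W→T (9).
Cut capacity = 11 + 2 + 9 = 22.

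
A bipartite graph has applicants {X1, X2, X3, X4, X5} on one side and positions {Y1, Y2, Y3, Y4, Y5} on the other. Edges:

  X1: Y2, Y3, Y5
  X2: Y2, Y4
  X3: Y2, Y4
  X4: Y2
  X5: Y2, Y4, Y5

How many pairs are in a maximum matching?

4

Unit-capacity flow: source→left, listed edges, right→sink; max matching = max flow.
Augmenting path X1→Y2 (+1); matched 1.
Augmenting path X2→Y4 (+1); matched 2.
Augmenting path X5→Y5 (+1); matched 3.
Augmenting path X3→Y2→X1→Y3 (+1); matched 4.
No augmenting path remains; maximum matching = 4.
König certificate: {X1, X5, Y2, Y4} is a vertex cover of size 4 (every listed pair touches it), so no matching can be larger.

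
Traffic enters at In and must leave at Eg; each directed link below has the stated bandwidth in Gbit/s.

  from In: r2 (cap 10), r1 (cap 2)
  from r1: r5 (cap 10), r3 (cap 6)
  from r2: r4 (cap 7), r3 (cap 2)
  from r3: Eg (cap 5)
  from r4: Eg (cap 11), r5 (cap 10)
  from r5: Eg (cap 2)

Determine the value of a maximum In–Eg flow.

Augment In→r1→r3→Eg: bottleneck 2, flow now 2.
Augment In→r2→r3→Eg: bottleneck 2, flow now 4.
Augment In→r2→r4→Eg: bottleneck 7, flow now 11.
No augmenting path remains; maximum flow = 11.
In the residual graph, reachable from In: {In, r2}.
Min-cut edges: In→r1 (2), r2→r3 (2), r2→r4 (7); capacity 2 + 2 + 7 = 11.
This cut is saturated, so no flow can exceed 11.

11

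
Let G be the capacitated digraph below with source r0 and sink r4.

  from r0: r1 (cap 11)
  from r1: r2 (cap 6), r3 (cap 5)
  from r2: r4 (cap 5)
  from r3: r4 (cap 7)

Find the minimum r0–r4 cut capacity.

Augment r0→r1→r2→r4: bottleneck 5, flow now 5.
Augment r0→r1→r3→r4: bottleneck 5, flow now 10.
No augmenting path remains; maximum flow = 10.
By max-flow min-cut, the minimum cut capacity equals the max flow.
In the residual graph, reachable from r0: {r0, r1, r2}.
Min-cut edges: r1→r3 (5), r2→r4 (5); capacity 5 + 5 = 10.

10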